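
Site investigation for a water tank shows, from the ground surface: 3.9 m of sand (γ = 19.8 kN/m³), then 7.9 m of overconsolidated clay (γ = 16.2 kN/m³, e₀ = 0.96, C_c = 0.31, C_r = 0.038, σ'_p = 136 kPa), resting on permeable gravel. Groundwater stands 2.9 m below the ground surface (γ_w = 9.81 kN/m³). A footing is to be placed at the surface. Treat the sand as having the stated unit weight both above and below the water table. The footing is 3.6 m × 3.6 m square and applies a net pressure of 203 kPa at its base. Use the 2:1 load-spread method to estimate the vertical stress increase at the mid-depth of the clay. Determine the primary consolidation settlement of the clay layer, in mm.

Mid-depth of clay below the ground surface: z = 3.9 + 7.9/2 = 7.85 m.
Total vertical stress at mid-clay: σ_v = 19.8×3.9 + 16.2×3.95 = 141.21 kPa.
Pore pressure: u = 9.81×(7.85 − 2.9) = 48.56 kPa.
Initial effective stress: σ'_0 = σ_v − u = 141.21 − 48.56 = 92.65 kPa.
Stress increase at mid-clay by the 2:1 spreading method:
Δσ = qBL/((B+z)(L+z)) = 203×3.6×3.6/((3.6+7.85)(3.6+7.85)) = 20.067 kPa
Final effective stress: σ'_f = 92.65 + 20.067 = 112.72 kPa.
σ'_f = 112.72 ≤ σ'_p = 136 kPa, so the clay remains overconsolidated and only the recompression index applies:
S_c = C_r·H/(1+e₀)·log₁₀(σ'_f/σ'_0) = 0.038×7.9/1.96×log₁₀(112.72/92.65)
    = 0.15316 × 0.085156 = 0.01304 m

S_c ≈ 13 mm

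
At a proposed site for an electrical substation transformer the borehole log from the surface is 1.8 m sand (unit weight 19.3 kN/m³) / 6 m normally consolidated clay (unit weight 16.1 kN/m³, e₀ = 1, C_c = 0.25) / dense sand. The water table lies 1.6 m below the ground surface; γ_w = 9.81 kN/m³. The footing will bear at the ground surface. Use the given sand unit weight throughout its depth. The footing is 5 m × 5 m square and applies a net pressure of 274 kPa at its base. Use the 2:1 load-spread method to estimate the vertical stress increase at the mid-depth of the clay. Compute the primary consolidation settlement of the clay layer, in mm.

Mid-depth of clay below the ground surface: z = 1.8 + 6/2 = 4.8 m.
Total vertical stress at mid-clay: σ_v = 19.3×1.8 + 16.1×3 = 83.04 kPa.
Pore pressure: u = 9.81×(4.8 − 1.6) = 31.392 kPa.
Initial effective stress: σ'_0 = σ_v − u = 83.04 − 31.392 = 51.648 kPa.
Stress increase at mid-clay by the 2:1 spreading method:
Δσ = qBL/((B+z)(L+z)) = 274×5×5/((5+4.8)(5+4.8)) = 71.324 kPa
Final effective stress: σ'_f = σ'_0 + Δσ = 51.648 + 71.324 = 122.97 kPa.
Normally consolidated clay, so the full stress increment lies on the virgin compression line:
S_c = C_c·H/(1+e₀)·log₁₀(σ'_f/σ'_0) = 0.25×6/(1+1)×log₁₀(122.97/51.648)
    = 0.75 × 0.37675 = 0.2826 m

S_c ≈ 283 mm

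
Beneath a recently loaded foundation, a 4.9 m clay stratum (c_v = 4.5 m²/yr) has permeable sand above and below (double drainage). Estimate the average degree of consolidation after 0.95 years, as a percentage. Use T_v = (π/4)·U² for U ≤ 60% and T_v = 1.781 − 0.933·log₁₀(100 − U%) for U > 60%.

Drainage path length: H_d = H/2 = 2.45 m (double drainage).
T_v = c_v·t/H_d² = 4.5×0.95/2.45² = 0.7122.
T_v = 0.7122 corresponds to the U > 60% branch:
U = 1 − 10^((1.781 − T_v)/0.933)/100 = 0.8602

U ≈ 86 %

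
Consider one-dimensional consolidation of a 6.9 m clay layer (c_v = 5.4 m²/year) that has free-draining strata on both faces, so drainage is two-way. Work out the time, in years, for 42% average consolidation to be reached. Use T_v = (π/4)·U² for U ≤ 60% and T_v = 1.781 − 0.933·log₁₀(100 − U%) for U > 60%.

t ≈ 0.305 years

Drainage path length: H_d = H/2 = 3.45 m (double drainage).
U ≤ 60%: T_v = (π/4)·U² = (π/4)×0.42² = 0.13854.
t = T_v·H_d²/c_v = 0.13854×3.45²/5.4 = 0.3054 years.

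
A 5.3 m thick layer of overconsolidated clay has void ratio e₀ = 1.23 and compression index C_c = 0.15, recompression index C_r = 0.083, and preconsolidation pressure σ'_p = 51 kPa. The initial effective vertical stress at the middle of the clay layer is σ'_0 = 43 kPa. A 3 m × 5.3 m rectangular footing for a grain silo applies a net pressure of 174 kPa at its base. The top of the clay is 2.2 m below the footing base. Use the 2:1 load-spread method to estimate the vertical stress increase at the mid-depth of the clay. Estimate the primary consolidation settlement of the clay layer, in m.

Mid-depth of clay below the footing base: z = 2.2 + 5.3/2 = 4.85 m.
Stress increase at mid-clay by the 2:1 spreading method:
Δσ = qBL/((B+z)(L+z)) = 174×3×5.3/((3+4.85)(5.3+4.85)) = 34.722 kPa
Final effective stress: σ'_f = 43 + 34.722 = 77.722 kPa.
σ'_f = 77.722 > σ'_p = 51 kPa, so the stress path crosses the preconsolidation pressure — recompression up to σ'_p, then virgin compression beyond:
S_c = H/(1+e₀)·[C_r·log₁₀(σ'_p/σ'_0) + C_c·log₁₀(σ'_f/σ'_p)]
    = 5.3/2.23 × [0.083×log₁₀(51/43) + 0.15×log₁₀(77.722/51)]
    = 2.3767 × [0.0061504 + 0.027446] = 0.07985 m

S_c ≈ 0.0798 m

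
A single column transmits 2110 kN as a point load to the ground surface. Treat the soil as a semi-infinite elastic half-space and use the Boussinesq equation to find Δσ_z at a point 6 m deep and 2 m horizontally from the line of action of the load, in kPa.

Δσ_z ≈ 21.5 kPa

Boussinesq vertical stress below a point load on an elastic half-space:
Δσ_z = 3P/(2πz²) · [1 + (r/z)²]^(−5/2)
r/z = 2/6 = 0.33333; [1+(r/z)²]^(−5/2) = 0.76843.
Δσ_z = 3×2110/(2π×6²) × 0.76843 = 27.985 × 0.76843 = 21.5 kPa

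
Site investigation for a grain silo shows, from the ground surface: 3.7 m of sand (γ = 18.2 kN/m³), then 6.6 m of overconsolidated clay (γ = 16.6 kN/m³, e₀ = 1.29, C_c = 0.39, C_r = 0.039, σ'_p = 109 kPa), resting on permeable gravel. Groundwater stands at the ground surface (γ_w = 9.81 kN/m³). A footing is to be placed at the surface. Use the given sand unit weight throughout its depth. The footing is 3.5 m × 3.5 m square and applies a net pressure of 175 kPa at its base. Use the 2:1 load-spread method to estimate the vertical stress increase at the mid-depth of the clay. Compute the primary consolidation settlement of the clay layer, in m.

S_c ≈ 0.0151 m

Mid-depth of clay below the ground surface: z = 3.7 + 6.6/2 = 7 m.
Total vertical stress at mid-clay: σ_v = 18.2×3.7 + 16.6×3.3 = 122.12 kPa.
Pore pressure: u = 9.81×(7 − 0) = 68.67 kPa.
Initial effective stress: σ'_0 = σ_v − u = 122.12 − 68.67 = 53.45 kPa.
Stress increase at mid-clay by the 2:1 spreading method:
Δσ = qBL/((B+z)(L+z)) = 175×3.5×3.5/((3.5+7)(3.5+7)) = 19.444 kPa
Final effective stress: σ'_f = 53.45 + 19.444 = 72.894 kPa.
σ'_f = 72.894 ≤ σ'_p = 109 kPa, so the clay remains overconsolidated and only the recompression index applies:
S_c = C_r·H/(1+e₀)·log₁₀(σ'_f/σ'_0) = 0.039×6.6/2.29×log₁₀(72.894/53.45)
    = 0.1124 × 0.13474 = 0.01515 m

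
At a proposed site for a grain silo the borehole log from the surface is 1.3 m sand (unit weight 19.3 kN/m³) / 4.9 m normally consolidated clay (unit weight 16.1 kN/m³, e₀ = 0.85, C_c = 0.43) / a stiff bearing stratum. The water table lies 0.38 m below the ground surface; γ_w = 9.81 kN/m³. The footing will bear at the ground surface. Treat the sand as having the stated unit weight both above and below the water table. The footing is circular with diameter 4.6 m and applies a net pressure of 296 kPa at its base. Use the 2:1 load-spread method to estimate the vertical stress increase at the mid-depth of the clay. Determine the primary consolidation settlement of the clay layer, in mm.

S_c ≈ 667 mm

Mid-depth of clay below the ground surface: z = 1.3 + 4.9/2 = 3.75 m.
Total vertical stress at mid-clay: σ_v = 19.3×1.3 + 16.1×2.45 = 64.535 kPa.
Pore pressure: u = 9.81×(3.75 − 0.38) = 33.06 kPa.
Initial effective stress: σ'_0 = σ_v − u = 64.535 − 33.06 = 31.475 kPa.
Stress increase at mid-clay by the 2:1 spreading method:
Δσ ≈ qD²/(D+z)² = 296×4.6²/(4.6+3.75)² = 89.833 kPa
Final effective stress: σ'_f = σ'_0 + Δσ = 31.475 + 89.833 = 121.31 kPa.
Normally consolidated clay, so the full stress increment lies on the virgin compression line:
S_c = C_c·H/(1+e₀)·log₁₀(σ'_f/σ'_0) = 0.43×4.9/(1+0.85)×log₁₀(121.31/31.475)
    = 1.1389 × 0.58593 = 0.6673 m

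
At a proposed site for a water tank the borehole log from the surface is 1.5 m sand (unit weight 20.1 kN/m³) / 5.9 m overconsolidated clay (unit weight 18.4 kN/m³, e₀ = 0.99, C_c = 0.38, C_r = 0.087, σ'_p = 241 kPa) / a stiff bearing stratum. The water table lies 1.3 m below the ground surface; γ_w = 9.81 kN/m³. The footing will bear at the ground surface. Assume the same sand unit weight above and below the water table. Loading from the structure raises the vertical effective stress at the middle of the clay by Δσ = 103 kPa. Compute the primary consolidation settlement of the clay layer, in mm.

S_c ≈ 120 mm

Mid-depth of clay below the ground surface: z = 1.5 + 5.9/2 = 4.45 m.
Total vertical stress at mid-clay: σ_v = 20.1×1.5 + 18.4×2.95 = 84.43 kPa.
Pore pressure: u = 9.81×(4.45 − 1.3) = 30.902 kPa.
Initial effective stress: σ'_0 = σ_v − u = 84.43 − 30.902 = 53.528 kPa.
Final effective stress: σ'_f = 53.528 + 103 = 156.53 kPa.
σ'_f = 156.53 ≤ σ'_p = 241 kPa, so the clay remains overconsolidated and only the recompression index applies:
S_c = C_r·H/(1+e₀)·log₁₀(σ'_f/σ'_0) = 0.087×5.9/1.99×log₁₀(156.53/53.528)
    = 0.25794 × 0.46602 = 0.1202 m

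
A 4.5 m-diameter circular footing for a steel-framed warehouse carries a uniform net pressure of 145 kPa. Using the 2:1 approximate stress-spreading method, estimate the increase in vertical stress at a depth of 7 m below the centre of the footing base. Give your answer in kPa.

Δσ_z ≈ 22.2 kPa

By the 2:1 method the load spreads at 1 horizontal : 2 vertical, so at depth z the loaded area has grown by z in each plan dimension:
Δσ ≈ qD²/(D+z)² = 145×4.5²/(4.5+7)² = 22.202 kPa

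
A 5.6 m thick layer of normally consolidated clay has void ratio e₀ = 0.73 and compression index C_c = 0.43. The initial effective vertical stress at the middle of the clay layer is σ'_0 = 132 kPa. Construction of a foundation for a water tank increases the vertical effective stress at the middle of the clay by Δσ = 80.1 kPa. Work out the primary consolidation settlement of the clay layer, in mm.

S_c ≈ 287 mm

Final effective stress: σ'_f = σ'_0 + Δσ = 132 + 80.1 = 212.1 kPa.
Normally consolidated clay, so the full stress increment lies on the virgin compression line:
S_c = C_c·H/(1+e₀)·log₁₀(σ'_f/σ'_0) = 0.43×5.6/(1+0.73)×log₁₀(212.1/132)
    = 1.3919 × 0.20597 = 0.2867 m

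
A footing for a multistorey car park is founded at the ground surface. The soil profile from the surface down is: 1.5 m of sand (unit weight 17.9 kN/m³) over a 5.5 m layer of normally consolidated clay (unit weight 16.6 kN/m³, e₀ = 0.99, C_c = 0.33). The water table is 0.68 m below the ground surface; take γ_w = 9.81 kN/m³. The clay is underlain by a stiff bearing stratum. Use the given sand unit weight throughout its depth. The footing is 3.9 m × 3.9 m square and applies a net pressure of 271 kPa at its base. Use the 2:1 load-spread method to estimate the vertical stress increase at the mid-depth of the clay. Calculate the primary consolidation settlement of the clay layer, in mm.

Mid-depth of clay below the ground surface: z = 1.5 + 5.5/2 = 4.25 m.
Total vertical stress at mid-clay: σ_v = 17.9×1.5 + 16.6×2.75 = 72.5 kPa.
Pore pressure: u = 9.81×(4.25 − 0.68) = 35.022 kPa.
Initial effective stress: σ'_0 = σ_v − u = 72.5 − 35.022 = 37.478 kPa.
Stress increase at mid-clay by the 2:1 spreading method:
Δσ = qBL/((B+z)(L+z)) = 271×3.9×3.9/((3.9+4.25)(3.9+4.25)) = 62.056 kPa
Final effective stress: σ'_f = σ'_0 + Δσ = 37.478 + 62.056 = 99.534 kPa.
Normally consolidated clay, so the full stress increment lies on the virgin compression line:
S_c = C_c·H/(1+e₀)·log₁₀(σ'_f/σ'_0) = 0.33×5.5/(1+0.99)×log₁₀(99.534/37.478)
    = 0.91206 × 0.4242 = 0.3869 m

S_c ≈ 387 mm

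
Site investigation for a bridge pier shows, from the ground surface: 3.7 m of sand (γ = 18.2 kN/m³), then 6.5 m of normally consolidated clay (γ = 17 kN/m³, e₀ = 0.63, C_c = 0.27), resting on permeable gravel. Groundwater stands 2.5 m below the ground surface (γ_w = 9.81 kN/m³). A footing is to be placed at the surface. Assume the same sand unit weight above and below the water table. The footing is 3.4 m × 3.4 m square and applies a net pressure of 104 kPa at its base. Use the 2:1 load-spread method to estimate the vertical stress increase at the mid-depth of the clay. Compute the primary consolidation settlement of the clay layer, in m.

Mid-depth of clay below the ground surface: z = 3.7 + 6.5/2 = 6.95 m.
Total vertical stress at mid-clay: σ_v = 18.2×3.7 + 17×3.25 = 122.59 kPa.
Pore pressure: u = 9.81×(6.95 − 2.5) = 43.655 kPa.
Initial effective stress: σ'_0 = σ_v − u = 122.59 − 43.655 = 78.935 kPa.
Stress increase at mid-clay by the 2:1 spreading method:
Δσ = qBL/((B+z)(L+z)) = 104×3.4×3.4/((3.4+6.95)(3.4+6.95)) = 11.223 kPa
Final effective stress: σ'_f = σ'_0 + Δσ = 78.935 + 11.223 = 90.158 kPa.
Normally consolidated clay, so the full stress increment lies on the virgin compression line:
S_c = C_c·H/(1+e₀)·log₁₀(σ'_f/σ'_0) = 0.27×6.5/(1+0.63)×log₁₀(90.158/78.935)
    = 1.0767 × 0.057735 = 0.06216 m

S_c ≈ 0.0622 m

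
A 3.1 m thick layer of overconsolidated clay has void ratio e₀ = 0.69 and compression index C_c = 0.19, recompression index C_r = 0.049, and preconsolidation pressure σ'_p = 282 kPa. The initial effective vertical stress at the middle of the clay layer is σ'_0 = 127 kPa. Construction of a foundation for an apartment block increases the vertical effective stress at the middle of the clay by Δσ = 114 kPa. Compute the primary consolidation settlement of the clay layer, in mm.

S_c ≈ 25 mm

Final effective stress: σ'_f = 127 + 114 = 241 kPa.
σ'_f = 241 ≤ σ'_p = 282 kPa, so the clay remains overconsolidated and only the recompression index applies:
S_c = C_r·H/(1+e₀)·log₁₀(σ'_f/σ'_0) = 0.049×3.1/1.69×log₁₀(241/127)
    = 0.089881 × 0.27821 = 0.02501 m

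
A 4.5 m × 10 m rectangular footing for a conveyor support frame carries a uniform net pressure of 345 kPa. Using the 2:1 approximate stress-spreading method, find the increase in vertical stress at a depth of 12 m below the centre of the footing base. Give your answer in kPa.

By the 2:1 method the load spreads at 1 horizontal : 2 vertical, so at depth z the loaded area has grown by z in each plan dimension:
Δσ = qBL/((B+z)(L+z)) = 345×4.5×10/((4.5+12)(10+12)) = 42.769 kPa

Δσ_z ≈ 42.8 kPa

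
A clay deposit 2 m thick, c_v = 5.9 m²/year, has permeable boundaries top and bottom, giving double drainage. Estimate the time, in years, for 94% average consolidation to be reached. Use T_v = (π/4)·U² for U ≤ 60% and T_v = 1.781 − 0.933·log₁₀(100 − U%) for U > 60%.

Drainage path length: H_d = H/2 = 1 m (double drainage).
U > 60%: T_v = 1.781 − 0.933·log₁₀(100 − 94) = 1.055.
t = T_v·H_d²/c_v = 1.055×1²/5.9 = 0.1788 years.

t ≈ 0.179 years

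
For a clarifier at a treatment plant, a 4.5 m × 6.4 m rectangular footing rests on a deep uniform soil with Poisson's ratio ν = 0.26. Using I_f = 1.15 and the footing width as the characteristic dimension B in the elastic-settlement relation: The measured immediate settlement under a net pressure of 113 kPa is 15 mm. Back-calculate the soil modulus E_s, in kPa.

S_e = q·B·(1−ν²)/E_s · I_f  ⇒  E_s = q·B·(1−ν²)·I_f / S_e.
E_s = 113 × 4.5 × 0.9324 × 1.15 / 0.015 = 36350 kPa

E_s ≈ 36300 kPa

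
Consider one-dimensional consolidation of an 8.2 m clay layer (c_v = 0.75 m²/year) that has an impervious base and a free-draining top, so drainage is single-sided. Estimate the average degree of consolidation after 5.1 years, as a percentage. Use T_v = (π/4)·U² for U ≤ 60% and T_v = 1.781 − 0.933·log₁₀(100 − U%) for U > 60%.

Drainage path length: H_d = H = 8.2 m (single drainage).
T_v = c_v·t/H_d² = 0.75×5.1/8.2² = 0.056886.
T_v = 0.056886 corresponds to the U ≤ 60% branch:
U = √(4T_v/π) = 0.2691

U ≈ 26.9 %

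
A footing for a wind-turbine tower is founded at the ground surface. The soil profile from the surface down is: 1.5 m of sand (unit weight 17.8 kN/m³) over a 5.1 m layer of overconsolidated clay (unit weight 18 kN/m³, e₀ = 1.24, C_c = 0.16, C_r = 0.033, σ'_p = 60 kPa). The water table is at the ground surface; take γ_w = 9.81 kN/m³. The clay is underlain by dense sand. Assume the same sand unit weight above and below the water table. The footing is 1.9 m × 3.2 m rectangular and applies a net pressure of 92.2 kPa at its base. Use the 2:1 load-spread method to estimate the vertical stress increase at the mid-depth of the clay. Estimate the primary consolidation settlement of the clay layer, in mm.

S_c ≈ 10.9 mm

Mid-depth of clay below the ground surface: z = 1.5 + 5.1/2 = 4.05 m.
Total vertical stress at mid-clay: σ_v = 17.8×1.5 + 18×2.55 = 72.6 kPa.
Pore pressure: u = 9.81×(4.05 − 0) = 39.73 kPa.
Initial effective stress: σ'_0 = σ_v − u = 72.6 − 39.73 = 32.87 kPa.
Stress increase at mid-clay by the 2:1 spreading method:
Δσ = qBL/((B+z)(L+z)) = 92.2×1.9×3.2/((1.9+4.05)(3.2+4.05)) = 12.995 kPa
Final effective stress: σ'_f = 32.87 + 12.995 = 45.865 kPa.
σ'_f = 45.865 ≤ σ'_p = 60 kPa, so the clay remains overconsolidated and only the recompression index applies:
S_c = C_r·H/(1+e₀)·log₁₀(σ'_f/σ'_0) = 0.033×5.1/2.24×log₁₀(45.865/32.87)
    = 0.075134 × 0.14468 = 0.01087 m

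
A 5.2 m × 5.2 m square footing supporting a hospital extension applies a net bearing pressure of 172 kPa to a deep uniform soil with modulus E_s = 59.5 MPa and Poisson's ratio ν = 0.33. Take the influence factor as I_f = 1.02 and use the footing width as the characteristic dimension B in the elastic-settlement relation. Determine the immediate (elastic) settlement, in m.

S_e ≈ 0.0137 m

Immediate (elastic) settlement: S_e = q·B·(1−ν²)/E_s · I_f.
E_s = 59.5 MPa = 59500 kPa.
S_e = 172 × 5.2 × (1 − 0.33²) / 59500 × 1.02
    = 172 × 5.2 × 0.8911 / 59500 × 1.02
    = 0.01366 m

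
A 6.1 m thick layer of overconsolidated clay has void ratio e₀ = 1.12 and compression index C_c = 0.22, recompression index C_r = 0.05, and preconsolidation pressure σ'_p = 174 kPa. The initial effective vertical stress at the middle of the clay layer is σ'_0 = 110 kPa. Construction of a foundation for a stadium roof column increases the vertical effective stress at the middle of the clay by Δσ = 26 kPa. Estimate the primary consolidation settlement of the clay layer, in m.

S_c ≈ 0.0133 m

Final effective stress: σ'_f = 110 + 26 = 136 kPa.
σ'_f = 136 ≤ σ'_p = 174 kPa, so the clay remains overconsolidated and only the recompression index applies:
S_c = C_r·H/(1+e₀)·log₁₀(σ'_f/σ'_0) = 0.05×6.1/2.12×log₁₀(136/110)
    = 0.14387 × 0.092146 = 0.01326 m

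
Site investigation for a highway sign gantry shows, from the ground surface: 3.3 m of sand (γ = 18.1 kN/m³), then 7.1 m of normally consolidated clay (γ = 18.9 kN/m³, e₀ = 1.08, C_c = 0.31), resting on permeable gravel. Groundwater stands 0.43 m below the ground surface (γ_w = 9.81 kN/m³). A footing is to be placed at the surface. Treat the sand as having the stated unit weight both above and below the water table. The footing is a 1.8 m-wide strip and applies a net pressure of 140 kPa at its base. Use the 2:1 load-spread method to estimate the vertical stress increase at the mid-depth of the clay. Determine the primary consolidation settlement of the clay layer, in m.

Mid-depth of clay below the ground surface: z = 3.3 + 7.1/2 = 6.85 m.
Total vertical stress at mid-clay: σ_v = 18.1×3.3 + 18.9×3.55 = 126.82 kPa.
Pore pressure: u = 9.81×(6.85 − 0.43) = 62.98 kPa.
Initial effective stress: σ'_0 = σ_v − u = 126.82 − 62.98 = 63.84 kPa.
Stress increase at mid-clay by the 2:1 spreading method:
Δσ = qB/(B+z) = 140×1.8/(1.8+6.85) = 29.133 kPa
Final effective stress: σ'_f = σ'_0 + Δσ = 63.84 + 29.133 = 92.973 kPa.
Normally consolidated clay, so the full stress increment lies on the virgin compression line:
S_c = C_c·H/(1+e₀)·log₁₀(σ'_f/σ'_0) = 0.31×7.1/(1+1.08)×log₁₀(92.973/63.84)
    = 1.0582 × 0.16326 = 0.1728 m

S_c ≈ 0.173 m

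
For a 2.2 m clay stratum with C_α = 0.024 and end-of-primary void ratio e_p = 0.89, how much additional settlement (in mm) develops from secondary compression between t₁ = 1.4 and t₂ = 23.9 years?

S_s ≈ 34.4 mm

Secondary compression: S_s = C_α·H/(1+e_p)·log₁₀(t₂/t₁)
S_s = 0.024×2.2/(1+0.89)×log₁₀(23.9/1.4)
    = 0.02794 × 1.232 = 0.03443 m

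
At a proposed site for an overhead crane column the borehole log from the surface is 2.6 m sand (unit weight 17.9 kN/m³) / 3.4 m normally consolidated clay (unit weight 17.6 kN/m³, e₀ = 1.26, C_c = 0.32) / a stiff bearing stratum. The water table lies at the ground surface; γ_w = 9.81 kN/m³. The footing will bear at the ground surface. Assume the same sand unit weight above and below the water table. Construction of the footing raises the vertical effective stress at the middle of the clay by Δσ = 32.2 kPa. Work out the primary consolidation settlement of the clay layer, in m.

S_c ≈ 0.138 m

Mid-depth of clay below the ground surface: z = 2.6 + 3.4/2 = 4.3 m.
Total vertical stress at mid-clay: σ_v = 17.9×2.6 + 17.6×1.7 = 76.46 kPa.
Pore pressure: u = 9.81×(4.3 − 0) = 42.183 kPa.
Initial effective stress: σ'_0 = σ_v − u = 76.46 − 42.183 = 34.277 kPa.
Final effective stress: σ'_f = σ'_0 + Δσ = 34.277 + 32.2 = 66.477 kPa.
Normally consolidated clay, so the full stress increment lies on the virgin compression line:
S_c = C_c·H/(1+e₀)·log₁₀(σ'_f/σ'_0) = 0.32×3.4/(1+1.26)×log₁₀(66.477/34.277)
    = 0.48142 × 0.28767 = 0.1385 m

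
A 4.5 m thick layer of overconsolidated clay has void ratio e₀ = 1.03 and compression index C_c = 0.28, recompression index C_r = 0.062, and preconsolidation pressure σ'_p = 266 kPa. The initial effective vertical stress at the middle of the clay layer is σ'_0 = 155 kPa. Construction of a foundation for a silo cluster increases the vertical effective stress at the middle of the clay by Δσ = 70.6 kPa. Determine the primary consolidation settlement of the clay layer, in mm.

Final effective stress: σ'_f = 155 + 70.6 = 225.6 kPa.
σ'_f = 225.6 ≤ σ'_p = 266 kPa, so the clay remains overconsolidated and only the recompression index applies:
S_c = C_r·H/(1+e₀)·log₁₀(σ'_f/σ'_0) = 0.062×4.5/2.03×log₁₀(225.6/155)
    = 0.13744 × 0.16301 = 0.0224 m

S_c ≈ 22.4 mm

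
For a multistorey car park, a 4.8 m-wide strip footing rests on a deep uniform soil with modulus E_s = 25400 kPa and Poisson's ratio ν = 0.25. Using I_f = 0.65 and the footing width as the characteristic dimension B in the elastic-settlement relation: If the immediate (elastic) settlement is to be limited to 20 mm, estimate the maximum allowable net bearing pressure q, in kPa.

S_e = q·B·(1−ν²)/E_s · I_f  ⇒  q = S_e·E_s / (B·(1−ν²)·I_f).
q = 0.02 × 25400 / (4.8 × 0.9375 × 0.65) = 173.7 kPa

q ≈ 174 kPa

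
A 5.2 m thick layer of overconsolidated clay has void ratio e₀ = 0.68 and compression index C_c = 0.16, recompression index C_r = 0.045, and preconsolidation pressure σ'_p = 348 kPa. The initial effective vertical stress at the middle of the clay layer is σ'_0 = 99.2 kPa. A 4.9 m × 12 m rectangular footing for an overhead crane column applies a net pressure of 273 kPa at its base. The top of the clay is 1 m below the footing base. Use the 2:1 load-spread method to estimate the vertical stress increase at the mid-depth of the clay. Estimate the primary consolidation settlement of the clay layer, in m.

S_c ≈ 0.0483 m

Mid-depth of clay below the footing base: z = 1 + 5.2/2 = 3.6 m.
Stress increase at mid-clay by the 2:1 spreading method:
Δσ = qBL/((B+z)(L+z)) = 273×4.9×12/((4.9+3.6)(12+3.6)) = 121.06 kPa
Final effective stress: σ'_f = 99.2 + 121.06 = 220.26 kPa.
σ'_f = 220.26 ≤ σ'_p = 348 kPa, so the clay remains overconsolidated and only the recompression index applies:
S_c = C_r·H/(1+e₀)·log₁₀(σ'_f/σ'_0) = 0.045×5.2/1.68×log₁₀(220.26/99.2)
    = 0.13928 × 0.34642 = 0.04825 m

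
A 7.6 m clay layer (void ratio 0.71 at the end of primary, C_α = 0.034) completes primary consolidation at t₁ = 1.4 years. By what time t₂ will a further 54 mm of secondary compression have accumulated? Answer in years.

t₂ ≈ 3.19 years

S_s = C_α·H/(1+e_p)·log₁₀(t₂/t₁) ⇒ log₁₀(t₂/t₁) = S_s·(1+e_p)/(C_α·H).
log₁₀(t₂/t₁) = 0.054 × (1+0.71) / (0.034×7.6) = 0.3574
t₂ = t₁ × 10^0.3574 = 1.4 × 2.277 = 3.188 years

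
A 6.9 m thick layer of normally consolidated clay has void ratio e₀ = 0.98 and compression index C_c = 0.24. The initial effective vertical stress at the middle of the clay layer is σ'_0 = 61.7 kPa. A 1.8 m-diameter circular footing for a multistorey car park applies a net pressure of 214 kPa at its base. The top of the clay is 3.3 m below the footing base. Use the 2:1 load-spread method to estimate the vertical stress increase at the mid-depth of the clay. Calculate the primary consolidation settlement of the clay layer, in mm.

Mid-depth of clay below the footing base: z = 3.3 + 6.9/2 = 6.75 m.
Stress increase at mid-clay by the 2:1 spreading method:
Δσ ≈ qD²/(D+z)² = 214×1.8²/(1.8+6.75)² = 9.4848 kPa
Final effective stress: σ'_f = σ'_0 + Δσ = 61.7 + 9.4848 = 71.185 kPa.
Normally consolidated clay, so the full stress increment lies on the virgin compression line:
S_c = C_c·H/(1+e₀)·log₁₀(σ'_f/σ'_0) = 0.24×6.9/(1+0.98)×log₁₀(71.185/61.7)
    = 0.83636 × 0.062103 = 0.05194 m

S_c ≈ 51.9 mm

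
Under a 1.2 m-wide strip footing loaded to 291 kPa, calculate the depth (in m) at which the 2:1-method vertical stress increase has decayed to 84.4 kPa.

z ≈ 2.94 m

2:1 spreading — at depth z the loaded area has grown by z in each plan dimension:
qB/(B+z) = Δσ_z ⇒ z = qB/Δσ_z − B = 291×1.2/84.4 − 1.2 = 2.937 m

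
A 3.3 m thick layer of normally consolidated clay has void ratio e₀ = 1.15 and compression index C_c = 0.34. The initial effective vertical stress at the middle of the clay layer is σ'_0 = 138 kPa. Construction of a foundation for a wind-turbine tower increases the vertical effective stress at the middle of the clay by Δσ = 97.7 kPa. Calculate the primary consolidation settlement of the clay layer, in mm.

Final effective stress: σ'_f = σ'_0 + Δσ = 138 + 97.7 = 235.7 kPa.
Normally consolidated clay, so the full stress increment lies on the virgin compression line:
S_c = C_c·H/(1+e₀)·log₁₀(σ'_f/σ'_0) = 0.34×3.3/(1+1.15)×log₁₀(235.7/138)
    = 0.52186 × 0.23248 = 0.1213 m

S_c ≈ 121 mm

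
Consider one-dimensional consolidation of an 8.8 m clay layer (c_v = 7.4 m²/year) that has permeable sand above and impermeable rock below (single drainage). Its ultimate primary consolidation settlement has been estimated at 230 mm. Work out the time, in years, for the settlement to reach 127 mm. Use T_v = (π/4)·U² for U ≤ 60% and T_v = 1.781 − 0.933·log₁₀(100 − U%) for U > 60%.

t ≈ 2.51 years

Drainage path length: H_d = H = 8.8 m (single drainage).
U = S(t)/S_ult = 127/230 = 0.5522.
U ≤ 60%: T_v = (π/4)·U² = (π/4)×0.55217² = 0.23946.
t = T_v·H_d²/c_v = 0.23946×8.8²/7.4 = 2.506 years.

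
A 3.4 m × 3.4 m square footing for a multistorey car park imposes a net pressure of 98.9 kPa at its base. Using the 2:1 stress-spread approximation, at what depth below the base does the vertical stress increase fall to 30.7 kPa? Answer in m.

2:1 spreading — at depth z the loaded area has grown by z in each plan dimension:
qB²/(B+z)² = Δσ_z ⇒ z = B(√(q/Δσ_z) − 1) = 3.4×(√(98.9/30.7) − 1) = 2.703 m

z ≈ 2.7 m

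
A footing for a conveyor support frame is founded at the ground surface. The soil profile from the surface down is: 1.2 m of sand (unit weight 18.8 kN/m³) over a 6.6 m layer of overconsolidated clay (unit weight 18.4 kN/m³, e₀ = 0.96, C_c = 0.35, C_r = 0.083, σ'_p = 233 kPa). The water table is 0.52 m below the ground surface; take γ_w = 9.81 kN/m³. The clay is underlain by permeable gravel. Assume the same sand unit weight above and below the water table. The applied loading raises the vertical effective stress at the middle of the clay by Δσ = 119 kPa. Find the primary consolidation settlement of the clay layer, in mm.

S_c ≈ 158 mm

Mid-depth of clay below the ground surface: z = 1.2 + 6.6/2 = 4.5 m.
Total vertical stress at mid-clay: σ_v = 18.8×1.2 + 18.4×3.3 = 83.28 kPa.
Pore pressure: u = 9.81×(4.5 − 0.52) = 39.044 kPa.
Initial effective stress: σ'_0 = σ_v − u = 83.28 − 39.044 = 44.236 kPa.
Final effective stress: σ'_f = 44.236 + 119 = 163.24 kPa.
σ'_f = 163.24 ≤ σ'_p = 233 kPa, so the clay remains overconsolidated and only the recompression index applies:
S_c = C_r·H/(1+e₀)·log₁₀(σ'_f/σ'_0) = 0.083×6.6/1.96×log₁₀(163.24/44.236)
    = 0.27949 × 0.56705 = 0.1585 m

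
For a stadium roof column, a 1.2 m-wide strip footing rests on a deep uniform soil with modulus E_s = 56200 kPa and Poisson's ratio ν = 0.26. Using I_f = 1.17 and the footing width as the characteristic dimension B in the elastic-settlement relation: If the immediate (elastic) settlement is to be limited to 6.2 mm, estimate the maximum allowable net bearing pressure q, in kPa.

S_e = q·B·(1−ν²)/E_s · I_f  ⇒  q = S_e·E_s / (B·(1−ν²)·I_f).
q = 0.0062 × 56200 / (1.2 × 0.9324 × 1.17) = 266.2 kPa

q ≈ 266 kPa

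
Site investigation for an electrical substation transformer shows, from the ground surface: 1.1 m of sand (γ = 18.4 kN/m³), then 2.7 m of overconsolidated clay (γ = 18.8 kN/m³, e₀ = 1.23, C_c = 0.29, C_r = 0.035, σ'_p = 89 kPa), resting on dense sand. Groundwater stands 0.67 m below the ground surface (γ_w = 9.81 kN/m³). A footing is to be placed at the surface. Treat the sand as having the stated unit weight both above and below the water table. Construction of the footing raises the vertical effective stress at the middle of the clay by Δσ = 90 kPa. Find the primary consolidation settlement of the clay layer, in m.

Mid-depth of clay below the ground surface: z = 1.1 + 2.7/2 = 2.45 m.
Total vertical stress at mid-clay: σ_v = 18.4×1.1 + 18.8×1.35 = 45.62 kPa.
Pore pressure: u = 9.81×(2.45 − 0.67) = 17.462 kPa.
Initial effective stress: σ'_0 = σ_v − u = 45.62 − 17.462 = 28.158 kPa.
Final effective stress: σ'_f = 28.158 + 90 = 118.16 kPa.
σ'_f = 118.16 > σ'_p = 89 kPa, so the stress path crosses the preconsolidation pressure — recompression up to σ'_p, then virgin compression beyond:
S_c = H/(1+e₀)·[C_r·log₁₀(σ'_p/σ'_0) + C_c·log₁₀(σ'_f/σ'_p)]
    = 2.7/2.23 × [0.035×log₁₀(89/28.158) + 0.29×log₁₀(118.16/89)]
    = 1.2108 × [0.017493 + 0.035693] = 0.0644 m

S_c ≈ 0.0644 m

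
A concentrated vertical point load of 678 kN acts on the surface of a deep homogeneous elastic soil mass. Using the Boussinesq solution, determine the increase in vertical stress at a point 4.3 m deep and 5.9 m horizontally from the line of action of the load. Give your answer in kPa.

Δσ_z ≈ 1.24 kPa

Boussinesq vertical stress below a point load on an elastic half-space:
Δσ_z = 3P/(2πz²) · [1 + (r/z)²]^(−5/2)
r/z = 5.9/4.3 = 1.3721; [1+(r/z)²]^(−5/2) = 0.07088.
Δσ_z = 3×678/(2π×4.3²) × 0.07088 = 17.508 × 0.07088 = 1.241 kPa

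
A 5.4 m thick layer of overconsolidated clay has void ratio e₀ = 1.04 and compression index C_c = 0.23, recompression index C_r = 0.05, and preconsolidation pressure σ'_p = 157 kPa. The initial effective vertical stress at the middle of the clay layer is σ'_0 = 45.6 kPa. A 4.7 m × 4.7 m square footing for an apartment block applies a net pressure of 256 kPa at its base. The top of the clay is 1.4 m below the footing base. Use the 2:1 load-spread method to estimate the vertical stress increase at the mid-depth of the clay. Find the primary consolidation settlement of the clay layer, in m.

S_c ≈ 0.055 m

Mid-depth of clay below the footing base: z = 1.4 + 5.4/2 = 4.1 m.
Stress increase at mid-clay by the 2:1 spreading method:
Δσ = qBL/((B+z)(L+z)) = 256×4.7×4.7/((4.7+4.1)(4.7+4.1)) = 73.025 kPa
Final effective stress: σ'_f = 45.6 + 73.025 = 118.62 kPa.
σ'_f = 118.62 ≤ σ'_p = 157 kPa, so the clay remains overconsolidated and only the recompression index applies:
S_c = C_r·H/(1+e₀)·log₁₀(σ'_f/σ'_0) = 0.05×5.4/2.04×log₁₀(118.62/45.6)
    = 0.13236 × 0.41519 = 0.05495 m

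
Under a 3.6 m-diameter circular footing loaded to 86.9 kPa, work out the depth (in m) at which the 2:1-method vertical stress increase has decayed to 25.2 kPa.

z ≈ 3.09 m

2:1 spreading — at depth z the loaded area has grown by z in each plan dimension:
qD²/(D+z)² = Δσ_z ⇒ z = D(√(q/Δσ_z) − 1) = 3.6×(√(86.9/25.2) − 1) = 3.085 m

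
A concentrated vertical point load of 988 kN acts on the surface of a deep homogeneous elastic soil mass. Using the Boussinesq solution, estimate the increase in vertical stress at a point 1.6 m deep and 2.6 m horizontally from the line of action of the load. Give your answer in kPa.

Δσ_z ≈ 7.29 kPa

Boussinesq vertical stress below a point load on an elastic half-space:
Δσ_z = 3P/(2πz²) · [1 + (r/z)²]^(−5/2)
r/z = 2.6/1.6 = 1.625; [1+(r/z)²]^(−5/2) = 0.039542.
Δσ_z = 3×988/(2π×1.6²) × 0.039542 = 184.27 × 0.039542 = 7.286 kPa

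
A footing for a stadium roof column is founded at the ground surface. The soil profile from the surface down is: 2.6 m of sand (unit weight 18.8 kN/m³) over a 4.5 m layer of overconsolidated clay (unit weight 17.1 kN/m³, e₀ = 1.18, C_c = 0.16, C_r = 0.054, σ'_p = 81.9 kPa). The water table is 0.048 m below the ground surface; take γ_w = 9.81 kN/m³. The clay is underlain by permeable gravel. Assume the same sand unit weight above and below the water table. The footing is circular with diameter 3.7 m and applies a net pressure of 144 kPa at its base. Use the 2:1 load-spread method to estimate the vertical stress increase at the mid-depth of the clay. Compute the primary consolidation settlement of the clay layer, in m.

S_c ≈ 0.0248 m

Mid-depth of clay below the ground surface: z = 2.6 + 4.5/2 = 4.85 m.
Total vertical stress at mid-clay: σ_v = 18.8×2.6 + 17.1×2.25 = 87.355 kPa.
Pore pressure: u = 9.81×(4.85 − 0.048) = 47.108 kPa.
Initial effective stress: σ'_0 = σ_v − u = 87.355 − 47.108 = 40.247 kPa.
Stress increase at mid-clay by the 2:1 spreading method:
Δσ ≈ qD²/(D+z)² = 144×3.7²/(3.7+4.85)² = 26.967 kPa
Final effective stress: σ'_f = 40.247 + 26.967 = 67.214 kPa.
σ'_f = 67.214 ≤ σ'_p = 81.9 kPa, so the clay remains overconsolidated and only the recompression index applies:
S_c = C_r·H/(1+e₀)·log₁₀(σ'_f/σ'_0) = 0.054×4.5/2.18×log₁₀(67.214/40.247)
    = 0.11147 × 0.22273 = 0.02483 m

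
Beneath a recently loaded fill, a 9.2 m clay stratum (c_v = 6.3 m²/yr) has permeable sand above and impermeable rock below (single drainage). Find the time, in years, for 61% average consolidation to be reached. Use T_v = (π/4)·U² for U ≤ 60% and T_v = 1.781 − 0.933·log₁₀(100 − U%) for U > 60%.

Drainage path length: H_d = H = 9.2 m (single drainage).
U > 60%: T_v = 1.781 − 0.933·log₁₀(100 − 61) = 0.29654.
t = T_v·H_d²/c_v = 0.29654×9.2²/6.3 = 3.984 years.

t ≈ 3.98 years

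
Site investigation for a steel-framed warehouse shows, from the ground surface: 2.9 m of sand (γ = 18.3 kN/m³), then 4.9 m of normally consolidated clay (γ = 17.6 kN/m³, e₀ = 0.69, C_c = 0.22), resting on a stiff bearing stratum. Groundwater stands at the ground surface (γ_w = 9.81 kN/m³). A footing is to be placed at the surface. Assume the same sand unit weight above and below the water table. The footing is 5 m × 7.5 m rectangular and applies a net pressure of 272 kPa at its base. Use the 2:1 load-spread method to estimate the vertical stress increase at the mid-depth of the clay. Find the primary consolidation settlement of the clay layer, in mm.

S_c ≈ 281 mm

Mid-depth of clay below the ground surface: z = 2.9 + 4.9/2 = 5.35 m.
Total vertical stress at mid-clay: σ_v = 18.3×2.9 + 17.6×2.45 = 96.19 kPa.
Pore pressure: u = 9.81×(5.35 − 0) = 52.483 kPa.
Initial effective stress: σ'_0 = σ_v − u = 96.19 − 52.483 = 43.707 kPa.
Stress increase at mid-clay by the 2:1 spreading method:
Δσ = qBL/((B+z)(L+z)) = 272×5×7.5/((5+5.35)(7.5+5.35)) = 76.693 kPa
Final effective stress: σ'_f = σ'_0 + Δσ = 43.707 + 76.693 = 120.4 kPa.
Normally consolidated clay, so the full stress increment lies on the virgin compression line:
S_c = C_c·H/(1+e₀)·log₁₀(σ'_f/σ'_0) = 0.22×4.9/(1+0.69)×log₁₀(120.4/43.707)
    = 0.63787 × 0.44008 = 0.2807 m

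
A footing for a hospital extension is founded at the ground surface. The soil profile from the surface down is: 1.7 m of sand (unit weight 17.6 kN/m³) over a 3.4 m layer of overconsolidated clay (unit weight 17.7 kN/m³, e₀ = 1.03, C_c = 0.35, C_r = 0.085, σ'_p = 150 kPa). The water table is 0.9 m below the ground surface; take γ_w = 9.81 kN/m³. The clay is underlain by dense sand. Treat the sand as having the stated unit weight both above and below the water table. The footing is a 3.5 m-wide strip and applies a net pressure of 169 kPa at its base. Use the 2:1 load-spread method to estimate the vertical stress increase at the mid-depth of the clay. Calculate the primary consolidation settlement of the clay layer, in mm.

S_c ≈ 76 mm

Mid-depth of clay below the ground surface: z = 1.7 + 3.4/2 = 3.4 m.
Total vertical stress at mid-clay: σ_v = 17.6×1.7 + 17.7×1.7 = 60.01 kPa.
Pore pressure: u = 9.81×(3.4 − 0.9) = 24.525 kPa.
Initial effective stress: σ'_0 = σ_v − u = 60.01 − 24.525 = 35.485 kPa.
Stress increase at mid-clay by the 2:1 spreading method:
Δσ = qB/(B+z) = 169×3.5/(3.5+3.4) = 85.725 kPa
Final effective stress: σ'_f = 35.485 + 85.725 = 121.21 kPa.
σ'_f = 121.21 ≤ σ'_p = 150 kPa, so the clay remains overconsolidated and only the recompression index applies:
S_c = C_r·H/(1+e₀)·log₁₀(σ'_f/σ'_0) = 0.085×3.4/2.03×log₁₀(121.21/35.485)
    = 0.14237 × 0.53349 = 0.07595 m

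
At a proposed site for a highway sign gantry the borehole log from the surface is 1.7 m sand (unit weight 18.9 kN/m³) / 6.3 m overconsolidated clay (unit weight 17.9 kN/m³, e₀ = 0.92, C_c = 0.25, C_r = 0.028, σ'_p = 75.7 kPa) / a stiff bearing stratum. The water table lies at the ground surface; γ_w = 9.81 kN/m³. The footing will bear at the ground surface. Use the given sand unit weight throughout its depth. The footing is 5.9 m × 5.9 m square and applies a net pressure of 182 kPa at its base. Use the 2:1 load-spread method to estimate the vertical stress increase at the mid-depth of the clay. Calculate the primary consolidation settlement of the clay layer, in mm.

S_c ≈ 108 mm

Mid-depth of clay below the ground surface: z = 1.7 + 6.3/2 = 4.85 m.
Total vertical stress at mid-clay: σ_v = 18.9×1.7 + 17.9×3.15 = 88.515 kPa.
Pore pressure: u = 9.81×(4.85 − 0) = 47.578 kPa.
Initial effective stress: σ'_0 = σ_v − u = 88.515 − 47.578 = 40.937 kPa.
Stress increase at mid-clay by the 2:1 spreading method:
Δσ = qBL/((B+z)(L+z)) = 182×5.9×5.9/((5.9+4.85)(5.9+4.85)) = 54.822 kPa
Final effective stress: σ'_f = 40.937 + 54.822 = 95.759 kPa.
σ'_f = 95.759 > σ'_p = 75.7 kPa, so the stress path crosses the preconsolidation pressure — recompression up to σ'_p, then virgin compression beyond:
S_c = H/(1+e₀)·[C_r·log₁₀(σ'_p/σ'_0) + C_c·log₁₀(σ'_f/σ'_p)]
    = 6.3/1.92 × [0.028×log₁₀(75.7/40.937) + 0.25×log₁₀(95.759/75.7)]
    = 3.2812 × [0.0074754 + 0.025521] = 0.1083 m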